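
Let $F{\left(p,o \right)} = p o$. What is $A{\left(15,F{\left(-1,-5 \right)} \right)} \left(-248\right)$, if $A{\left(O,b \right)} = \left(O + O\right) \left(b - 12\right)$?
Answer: $52080$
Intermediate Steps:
$F{\left(p,o \right)} = o p$
$A{\left(O,b \right)} = 2 O \left(-12 + b\right)$
$A{\left(15,F{\left(-1,-5 \right)} \right)} \left(-248\right) = 2 \cdot 15 \left(-12 - -5\right) \left(-248\right) = 2 \cdot 15 \left(-12 + 5\right) \left(-248\right) = 2 \cdot 15 \left(-7\right) \left(-248\right) = \left(-210\right) \left(-248\right) = 52080$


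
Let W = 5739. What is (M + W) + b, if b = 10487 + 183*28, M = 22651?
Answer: 44001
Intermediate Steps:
b = 15611 (b = 10487 + 5124 = 15611)
(M + W) + b = (22651 + 5739) + 15611 = 28390 + 15611 = 44001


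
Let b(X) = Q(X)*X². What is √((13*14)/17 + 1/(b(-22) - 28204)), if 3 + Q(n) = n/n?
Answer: √2277684123/14586 ≈ 3.2720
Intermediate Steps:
Q(n) = -2 (Q(n) = -3 + n/n = -3 + 1 = -2)
b(X) = -2*X²
√((13*14)/17 + 1/(b(-22) - 28204)) = √((13*14)/17 + 1/(-2*(-22)² - 28204)) = √(182*(1/17) + 1/(-2*484 - 28204)) = √(182/17 + 1/(-968 - 28204)) = √(182/17 + 1/(-29172)) = √(182/17 - 1/29172) = √(312311/29172) = √2277684123/14586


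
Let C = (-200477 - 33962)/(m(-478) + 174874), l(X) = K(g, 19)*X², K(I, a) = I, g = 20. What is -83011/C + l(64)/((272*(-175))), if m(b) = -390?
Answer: 8617794272244/139491205 ≈ 61780.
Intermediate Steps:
l(X) = 20*X²
C = -234439/174484 (C = (-200477 - 33962)/(-390 + 174874) = -234439/174484 ≈ -1.3436)
-83011/C + l(64)/((272*(-175))) = -83011/(-234439/174484) + (20*64²)/((272*(-175))) = -83011*(-174484/234439) + (20*4096)/(-47600) = 14484091324/234439 + 81920*(-1/47600) = 14484091324/234439 - 1024/595 = 8617794272244/139491205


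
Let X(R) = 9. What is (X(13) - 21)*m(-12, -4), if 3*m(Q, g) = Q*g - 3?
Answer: -180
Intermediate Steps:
m(Q, g) = -1 + Q*g/3 (m(Q, g) = (Q*g - 3)/3 = (-3 + Q*g)/3 = -1 + Q*g/3)
(X(13) - 21)*m(-12, -4) = (9 - 21)*(-1 + (⅓)*(-12)*(-4)) = -12*(-1 + 16) = -12*15 = -180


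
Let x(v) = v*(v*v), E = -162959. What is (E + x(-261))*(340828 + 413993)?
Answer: -13543405985340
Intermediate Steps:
x(v) = v³ (x(v) = v*v² = v³)
(E + x(-261))*(340828 + 413993) = (-162959 + (-261)³)*(340828 + 413993) = (-162959 - 17779581)*754821 = -17942540*754821 = -13543405985340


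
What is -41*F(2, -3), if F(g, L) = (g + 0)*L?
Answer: 246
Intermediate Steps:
F(g, L) = L*g (F(g, L) = g*L = L*g)
-41*F(2, -3) = -(-123)*2 = -41*(-6) = 246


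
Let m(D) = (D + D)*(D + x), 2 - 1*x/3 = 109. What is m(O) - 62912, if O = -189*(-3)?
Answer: 216052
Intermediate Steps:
O = 567
x = -321 (x = 6 - 3*109 = 6 - 327 = -321)
m(D) = 2*D*(-321 + D) (m(D) = (D + D)*(D - 321) = (2*D)*(-321 + D) = 2*D*(-321 + D))
m(O) - 62912 = 2*567*(-321 + 567) - 62912 = 2*567*246 - 62912 = 278964 - 62912 = 216052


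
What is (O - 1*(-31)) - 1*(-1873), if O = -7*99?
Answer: 1211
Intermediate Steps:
O = -693
(O - 1*(-31)) - 1*(-1873) = (-693 - 1*(-31)) - 1*(-1873) = (-693 + 31) + 1873 = -662 + 1873 = 1211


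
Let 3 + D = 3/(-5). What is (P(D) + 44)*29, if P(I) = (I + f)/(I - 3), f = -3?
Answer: 1305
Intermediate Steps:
D = -18/5 (D = -3 + 3/(-5) = -3 + 3*(-⅕) = -3 - ⅗ = -18/5 ≈ -3.6000)
P(I) = 1 (P(I) = (I - 3)/(I - 3) = (-3 + I)/(-3 + I) = 1)
(P(D) + 44)*29 = (1 + 44)*29 = 45*29 = 1305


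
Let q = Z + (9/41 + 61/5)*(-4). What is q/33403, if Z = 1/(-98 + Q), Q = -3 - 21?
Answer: -1242653/835409030 ≈ -0.0014875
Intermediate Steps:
Q = -24
Z = -1/122 (Z = 1/(-98 - 24) = 1/(-122) = -1/122 ≈ -0.0081967)
q = -1242653/25010 (q = -1/122 + (9/41 + 61/5)*(-4) = -1/122 + (2546/205)*(-4) = -1/122 - 10184/205 = -1242653/25010 ≈ -49.686)
q/33403 = -1242653/25010/33403 = -1242653/25010*1/33403 = -1242653/835409030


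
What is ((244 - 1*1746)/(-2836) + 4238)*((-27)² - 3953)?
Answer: -9688498820/709 ≈ -1.3665e+7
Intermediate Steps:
((244 - 1*1746)/(-2836) + 4238)*((-27)² - 3953) = ((244 - 1746)*(-1/2836) + 4238)*(729 - 3953) = (-1502*(-1/2836) + 4238)*(-3224) = (751/1418 + 4238)*(-3224) = (6010235/1418)*(-3224) = -9688498820/709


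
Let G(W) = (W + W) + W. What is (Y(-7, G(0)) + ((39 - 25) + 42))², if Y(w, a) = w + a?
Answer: 2401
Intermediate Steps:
G(W) = 3*W (G(W) = 2*W + W = 3*W)
Y(w, a) = a + w
(Y(-7, G(0)) + ((39 - 25) + 42))² = ((3*0 - 7) + ((39 - 25) + 42))² = ((0 - 7) + (14 + 42))² = (-7 + 56)² = 49² = 2401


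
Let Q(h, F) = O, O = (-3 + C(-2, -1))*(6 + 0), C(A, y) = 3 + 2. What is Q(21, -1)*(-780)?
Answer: -9360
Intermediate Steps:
C(A, y) = 5
O = 12 (O = (-3 + 5)*(6 + 0) = 2*6 = 12)
Q(h, F) = 12
Q(21, -1)*(-780) = 12*(-780) = -9360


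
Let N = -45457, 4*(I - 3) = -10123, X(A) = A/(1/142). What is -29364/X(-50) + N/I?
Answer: 396969551/17947025 ≈ 22.119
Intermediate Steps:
X(A) = 142*A (X(A) = A/(1/142) = A*142 = 142*A)
I = -10111/4 (I = 3 + (¼)*(-10123) = 3 - 10123/4 = -10111/4 ≈ -2527.8)
-29364/X(-50) + N/I = -29364/(142*(-50)) - 45457/(-10111/4) = -29364/(-7100) - 45457*(-4/10111) = -29364*(-1/7100) + 181828/10111 = 7341/1775 + 181828/10111 = 396969551/17947025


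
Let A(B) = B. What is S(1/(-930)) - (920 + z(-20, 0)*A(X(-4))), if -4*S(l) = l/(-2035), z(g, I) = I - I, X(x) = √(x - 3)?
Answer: -6964584001/7570200 ≈ -920.00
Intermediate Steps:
X(x) = √(-3 + x)
z(g, I) = 0
S(l) = l/8140 (S(l) = -l/(4*(-2035)) = -l*(-1)/(4*2035) = -(-1)*l/8140 = l/8140)
S(1/(-930)) - (920 + z(-20, 0)*A(X(-4))) = (1/8140)/(-930) - (920 + 0*√(-3 - 4)) = (1/8140)*(-1/930) - (920 + 0*√(-7)) = -1/7570200 - (920 + 0*(I*√7)) = -1/7570200 - (920 + 0) = -1/7570200 - 1*920 = -1/7570200 - 920 = -6964584001/7570200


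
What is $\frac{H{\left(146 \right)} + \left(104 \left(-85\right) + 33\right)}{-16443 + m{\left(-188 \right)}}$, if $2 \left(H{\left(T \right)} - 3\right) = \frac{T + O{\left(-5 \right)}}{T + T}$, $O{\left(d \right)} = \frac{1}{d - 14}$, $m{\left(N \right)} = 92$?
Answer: $\frac{97686411}{181430696} \approx 0.53842$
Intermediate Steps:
$O{\left(d \right)} = \frac{1}{-14 + d}$
$H{\left(T \right)} = 3 + \frac{- \frac{1}{19} + T}{4 T}$ ($H{\left(T \right)} = 3 + \frac{\left(T + \frac{1}{-14 - 5}\right) \frac{1}{T + T}}{2} = 3 + \frac{\left(T + \frac{1}{-19}\right) \frac{1}{2 T}}{2} = 3 + \frac{\left(T - \frac{1}{19}\right) \frac{1}{2 T}}{2} = 3 + \frac{\left(- \frac{1}{19} + T\right) \frac{1}{2 T}}{2} = 3 + \frac{\frac{1}{2} \frac{1}{T} \left(- \frac{1}{19} + T\right)}{2} = 3 + \frac{- \frac{1}{19} + T}{4 T}$)
$\frac{H{\left(146 \right)} + \left(104 \left(-85\right) + 33\right)}{-16443 + m{\left(-188 \right)}} = \frac{\frac{-1 + 247 \cdot 146}{76 \cdot 146} + \left(104 \left(-85\right) + 33\right)}{-16443 + 92} = \frac{\frac{1}{76} \cdot \frac{1}{146} \left(-1 + 36062\right) + \left(-8840 + 33\right)}{-16351} = \left(\frac{1}{76} \cdot \frac{1}{146} \cdot 36061 - 8807\right) \left(- \frac{1}{16351}\right) = \left(\frac{36061}{11096} - 8807\right) \left(- \frac{1}{16351}\right) = \left(- \frac{97686411}{11096}\right) \left(- \frac{1}{16351}\right) = \frac{97686411}{181430696}$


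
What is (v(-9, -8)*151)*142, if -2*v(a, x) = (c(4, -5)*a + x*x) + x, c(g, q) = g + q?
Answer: -696865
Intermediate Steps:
v(a, x) = a/2 - x/2 - x**2/2 (v(a, x) = -(((4 - 5)*a + x*x) + x)/2 = -((-a + x**2) + x)/2 = -((x**2 - a) + x)/2 = -(x + x**2 - a)/2 = a/2 - x/2 - x**2/2)
(v(-9, -8)*151)*142 = (((1/2)*(-9) - 1/2*(-8) - 1/2*(-8)**2)*151)*142 = ((-9/2 + 4 - 1/2*64)*151)*142 = ((-9/2 + 4 - 32)*151)*142 = -65/2*151*142 = -9815/2*142 = -696865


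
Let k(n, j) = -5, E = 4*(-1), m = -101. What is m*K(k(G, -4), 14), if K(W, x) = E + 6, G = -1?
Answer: -202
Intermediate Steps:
E = -4
K(W, x) = 2 (K(W, x) = -4 + 6 = 2)
m*K(k(G, -4), 14) = -101*2 = -202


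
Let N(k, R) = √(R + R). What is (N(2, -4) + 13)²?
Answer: 161 + 52*I*√2 ≈ 161.0 + 73.539*I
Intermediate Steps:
N(k, R) = √2*√R (N(k, R) = √(2*R) = √2*√R)
(N(2, -4) + 13)² = (√2*√(-4) + 13)² = (√2*(2*I) + 13)² = (2*I*√2 + 13)² = (13 + 2*I*√2)²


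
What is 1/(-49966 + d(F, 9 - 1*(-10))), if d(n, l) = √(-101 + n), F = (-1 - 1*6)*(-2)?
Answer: -49966/2496601243 - I*√87/2496601243 ≈ -2.0014e-5 - 3.736e-9*I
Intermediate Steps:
F = 14 (F = (-1 - 6)*(-2) = -7*(-2) = 14)
1/(-49966 + d(F, 9 - 1*(-10))) = 1/(-49966 + √(-101 + 14)) = 1/(-49966 + √(-87)) = 1/(-49966 + I*√87)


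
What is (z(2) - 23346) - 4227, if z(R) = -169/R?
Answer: -55315/2 ≈ -27658.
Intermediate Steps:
(z(2) - 23346) - 4227 = (-169/2 - 23346) - 4227 = -46861/2 - 4227 = -55315/2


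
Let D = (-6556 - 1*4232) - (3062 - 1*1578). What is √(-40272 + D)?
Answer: 8*I*√821 ≈ 229.22*I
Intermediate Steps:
D = -12272 (D = (-6556 - 4232) - (3062 - 1578) = -10788 - 1*1484 = -10788 - 1484 = -12272)
√(-40272 + D) = √(-40272 - 12272) = √(-52544) = 8*I*√821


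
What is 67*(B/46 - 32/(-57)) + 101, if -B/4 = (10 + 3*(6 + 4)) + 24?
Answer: -307109/1311 ≈ -234.26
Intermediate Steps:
B = -256 (B = -4*((10 + 3*(6 + 4)) + 24) = -4*((10 + 3*10) + 24) = -4*((10 + 30) + 24) = -4*(40 + 24) = -4*64 = -256)
67*(B/46 - 32/(-57)) + 101 = 67*(-256/46 - 32/(-57)) + 101 = 67*(-256*1/46 - 32*(-1/57)) + 101 = 67*(-128/23 + 32/57) + 101 = 67*(-6560/1311) + 101 = -439520/1311 + 101 = -307109/1311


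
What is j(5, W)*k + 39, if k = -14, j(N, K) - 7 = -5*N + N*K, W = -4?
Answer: 571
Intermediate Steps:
j(N, K) = 7 - 5*N + K*N (j(N, K) = 7 + (-5*N + N*K) = 7 + (-5*N + K*N) = 7 - 5*N + K*N)
j(5, W)*k + 39 = (7 - 5*5 - 4*5)*(-14) + 39 = (7 - 25 - 20)*(-14) + 39 = -38*(-14) + 39 = 532 + 39 = 571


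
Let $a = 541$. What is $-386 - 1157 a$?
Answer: $-626323$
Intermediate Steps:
$-386 - 1157 a = -386 - 625937 = -626323$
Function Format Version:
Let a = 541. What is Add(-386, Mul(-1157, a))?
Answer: -626323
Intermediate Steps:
Add(-386, Mul(-1157, a)) = Add(-386, Mul(-1157, 541)) = Add(-386, -625937) = -626323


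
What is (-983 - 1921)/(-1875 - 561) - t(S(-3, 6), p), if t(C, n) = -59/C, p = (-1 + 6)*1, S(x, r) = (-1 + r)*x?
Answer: -8347/3045 ≈ -2.7412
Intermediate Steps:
S(x, r) = x*(-1 + r)
p = 5 (p = 5*1 = 5)
(-983 - 1921)/(-1875 - 561) - t(S(-3, 6), p) = (-983 - 1921)/(-1875 - 561) - (-59)/((-3*(-1 + 6))) = -2904/(-2436) - (-59)/((-3*5)) = -2904*(-1/2436) - (-59)/(-15) = 242/203 - (-59)*(-1)/15 = 242/203 - 1*59/15 = 242/203 - 59/15 = -8347/3045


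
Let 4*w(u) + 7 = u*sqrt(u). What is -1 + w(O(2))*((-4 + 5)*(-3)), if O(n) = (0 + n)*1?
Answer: 17/4 - 3*sqrt(2)/2 ≈ 2.1287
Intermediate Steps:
O(n) = n (O(n) = n*1 = n)
w(u) = -7/4 + u**(3/2)/4 (w(u) = -7/4 + (u*sqrt(u))/4 = -7/4 + u**(3/2)/4)
-1 + w(O(2))*((-4 + 5)*(-3)) = -1 + (-7/4 + 2**(3/2)/4)*((-4 + 5)*(-3)) = -1 + (-7/4 + (2*sqrt(2))/4)*(1*(-3)) = -1 + (-7/4 + sqrt(2)/2)*(-3) = -1 + (21/4 - 3*sqrt(2)/2) = 17/4 - 3*sqrt(2)/2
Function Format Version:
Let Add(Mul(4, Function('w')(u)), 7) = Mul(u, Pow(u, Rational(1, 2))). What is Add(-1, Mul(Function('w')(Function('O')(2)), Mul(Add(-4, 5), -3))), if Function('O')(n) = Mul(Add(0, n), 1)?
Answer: Add(Rational(17, 4), Mul(Rational(-3, 2), Pow(2, Rational(1, 2)))) ≈ 2.1287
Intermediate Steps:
Function('O')(n) = n (Function('O')(n) = Mul(n, 1) = n)
Function('w')(u) = Add(Rational(-7, 4), Mul(Rational(1, 4), Pow(u, Rational(3, 2)))) (Function('w')(u) = Add(Rational(-7, 4), Mul(Rational(1, 4), Mul(u, Pow(u, Rational(1, 2))))) = Add(Rational(-7, 4), Mul(Rational(1, 4), Pow(u, Rational(3, 2)))))
Add(-1, Mul(Function('w')(Function('O')(2)), Mul(Add(-4, 5), -3))) = Add(-1, Mul(Add(Rational(-7, 4), Mul(Rational(1, 4), Pow(2, Rational(3, 2)))), Mul(Add(-4, 5), -3))) = Add(-1, Mul(Add(Rational(-7, 4), Mul(Rational(1, 4), Mul(2, Pow(2, Rational(1, 2))))), Mul(1, -3))) = Add(-1, Mul(Add(Rational(-7, 4), Mul(Rational(1, 2), Pow(2, Rational(1, 2)))), -3)) = Add(-1, Add(Rational(21, 4), Mul(Rational(-3, 2), Pow(2, Rational(1, 2))))) = Add(Rational(17, 4), Mul(Rational(-3, 2), Pow(2, Rational(1, 2))))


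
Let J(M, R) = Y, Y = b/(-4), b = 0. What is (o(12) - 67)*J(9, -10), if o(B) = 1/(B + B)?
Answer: 0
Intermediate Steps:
Y = 0 (Y = 0/(-4) = 0*(-1/4) = 0)
J(M, R) = 0
o(B) = 1/(2*B)
(o(12) - 67)*J(9, -10) = ((1/2)/12 - 67)*0 = ((1/2)*(1/12) - 67)*0 = (1/24 - 67)*0 = -1607/24*0 = 0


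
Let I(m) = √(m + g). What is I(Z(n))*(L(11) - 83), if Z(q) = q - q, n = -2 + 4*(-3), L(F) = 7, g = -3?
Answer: -76*I*√3 ≈ -131.64*I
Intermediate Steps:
n = -14 (n = -2 - 12 = -14)
Z(q) = 0
I(m) = √(-3 + m) (I(m) = √(m - 3) = √(-3 + m))
I(Z(n))*(L(11) - 83) = √(-3 + 0)*(7 - 83) = √(-3)*(-76) = (I*√3)*(-76) = -76*I*√3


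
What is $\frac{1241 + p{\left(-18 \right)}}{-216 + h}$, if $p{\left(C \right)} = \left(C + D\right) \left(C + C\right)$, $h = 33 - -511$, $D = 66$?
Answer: $- \frac{487}{328} \approx -1.4848$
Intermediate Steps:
$h = 544$ ($h = 33 + 511 = 544$)
$p{\left(C \right)} = 2 C \left(66 + C\right)$ ($p{\left(C \right)} = \left(C + 66\right) \left(C + C\right) = \left(66 + C\right) 2 C = 2 C \left(66 + C\right)$)
$\frac{1241 + p{\left(-18 \right)}}{-216 + h} = \frac{1241 + 2 \left(-18\right) \left(66 - 18\right)}{-216 + 544} = \frac{1241 + 2 \left(-18\right) 48}{328} = \left(1241 - 1728\right) \frac{1}{328} = \left(-487\right) \frac{1}{328} = - \frac{487}{328}$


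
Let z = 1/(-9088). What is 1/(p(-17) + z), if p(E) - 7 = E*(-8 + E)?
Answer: 9088/3926015 ≈ 0.0023148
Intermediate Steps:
z = -1/9088 ≈ -0.00011004
p(E) = 7 + E*(-8 + E)
1/(p(-17) + z) = 1/((7 + (-17)**2 - 8*(-17)) - 1/9088) = 1/((7 + 289 + 136) - 1/9088) = 1/(432 - 1/9088) = 1/(3926015/9088) = 9088/3926015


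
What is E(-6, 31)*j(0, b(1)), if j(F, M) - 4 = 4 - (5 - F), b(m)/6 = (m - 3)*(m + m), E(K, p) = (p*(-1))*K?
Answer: 558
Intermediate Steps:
E(K, p) = -K*p (E(K, p) = (-p)*K = -K*p)
b(m) = 12*m*(-3 + m) (b(m) = 6*((m - 3)*(m + m)) = 6*((-3 + m)*(2*m)) = 6*(2*m*(-3 + m)) = 12*m*(-3 + m))
j(F, M) = 3 + F (j(F, M) = 4 + (4 - (5 - F)) = 4 + (4 + (-5 + F)) = 4 + (-1 + F) = 3 + F)
E(-6, 31)*j(0, b(1)) = (-1*(-6)*31)*(3 + 0) = 186*3 = 558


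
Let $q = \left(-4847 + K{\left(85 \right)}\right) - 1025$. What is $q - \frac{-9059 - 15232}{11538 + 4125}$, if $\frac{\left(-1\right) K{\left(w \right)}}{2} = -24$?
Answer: $- \frac{30399007}{5221} \approx -5822.4$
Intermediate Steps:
$K{\left(w \right)} = 48$ ($K{\left(w \right)} = \left(-2\right) \left(-24\right) = 48$)
$q = -5824$ ($q = \left(-4847 + 48\right) - 1025 = -4799 - 1025 = -5824$)
$q - \frac{-9059 - 15232}{11538 + 4125} = -5824 - \frac{-9059 - 15232}{11538 + 4125} = -5824 - - \frac{24291}{15663} = -5824 - \left(-24291\right) \frac{1}{15663} = -5824 - - \frac{8097}{5221} = -5824 + \frac{8097}{5221} = - \frac{30399007}{5221}$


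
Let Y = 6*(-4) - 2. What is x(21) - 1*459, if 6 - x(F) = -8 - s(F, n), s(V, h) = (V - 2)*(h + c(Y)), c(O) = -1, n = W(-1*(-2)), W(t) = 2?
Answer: -426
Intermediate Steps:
n = 2
Y = -26 (Y = -24 - 2 = -26)
s(V, h) = (-1 + h)*(-2 + V) (s(V, h) = (V - 2)*(h - 1) = (-2 + V)*(-1 + h) = (-1 + h)*(-2 + V))
x(F) = 12 + F (x(F) = 6 - (-8 - (2 - F - 2*2 + F*2)) = 6 - (-8 - (2 - F - 4 + 2*F)) = 6 - (-8 - (-2 + F)) = 6 - (-8 + (2 - F)) = 6 - (-6 - F) = 6 + (6 + F) = 12 + F)
x(21) - 1*459 = (12 + 21) - 1*459 = 33 - 459 = -426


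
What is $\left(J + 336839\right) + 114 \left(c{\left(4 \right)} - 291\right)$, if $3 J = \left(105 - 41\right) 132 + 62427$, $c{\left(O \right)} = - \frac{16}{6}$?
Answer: $326986$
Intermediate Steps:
$c{\left(O \right)} = - \frac{8}{3}$ ($c{\left(O \right)} = \left(-16\right) \frac{1}{6} = - \frac{8}{3}$)
$J = 23625$ ($J = \frac{\left(105 - 41\right) 132 + 62427}{3} = \frac{64 \cdot 132 + 62427}{3} = \frac{8448 + 62427}{3} = \frac{1}{3} \cdot 70875 = 23625$)
$\left(J + 336839\right) + 114 \left(c{\left(4 \right)} - 291\right) = \left(23625 + 336839\right) + 114 \left(- \frac{8}{3} - 291\right) = 360464 + 114 \left(- \frac{881}{3}\right) = 360464 - 33478 = 326986$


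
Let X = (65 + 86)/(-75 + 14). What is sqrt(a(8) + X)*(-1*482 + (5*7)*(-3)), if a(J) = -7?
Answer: -9979*I*sqrt(122)/61 ≈ -1806.9*I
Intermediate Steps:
X = -151/61 (X = 151/(-61) = 151*(-1/61) = -151/61 ≈ -2.4754)
sqrt(a(8) + X)*(-1*482 + (5*7)*(-3)) = sqrt(-7 - 151/61)*(-1*482 + (5*7)*(-3)) = sqrt(-578/61)*(-482 + 35*(-3)) = (17*I*sqrt(122)/61)*(-482 - 105) = (17*I*sqrt(122)/61)*(-587) = -9979*I*sqrt(122)/61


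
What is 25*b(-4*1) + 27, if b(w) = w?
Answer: -73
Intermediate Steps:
25*b(-4*1) + 27 = 25*(-4*1) + 27 = 25*(-4) + 27 = -100 + 27 = -73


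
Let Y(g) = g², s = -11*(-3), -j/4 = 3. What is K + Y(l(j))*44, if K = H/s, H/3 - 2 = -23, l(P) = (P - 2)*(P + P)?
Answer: 54641643/11 ≈ 4.9674e+6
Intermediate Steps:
j = -12 (j = -4*3 = -12)
s = 33
l(P) = 2*P*(-2 + P) (l(P) = (-2 + P)*(2*P) = 2*P*(-2 + P))
H = -63 (H = 6 + 3*(-23) = 6 - 69 = -63)
K = -21/11 (K = -63/33 = -63*1/33 = -21/11 ≈ -1.9091)
K + Y(l(j))*44 = -21/11 + (2*(-12)*(-2 - 12))²*44 = -21/11 + (2*(-12)*(-14))²*44 = -21/11 + 336²*44 = -21/11 + 112896*44 = -21/11 + 4967424 = 54641643/11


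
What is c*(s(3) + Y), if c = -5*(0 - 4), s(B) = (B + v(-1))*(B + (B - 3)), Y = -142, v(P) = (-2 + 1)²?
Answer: -2600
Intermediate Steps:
v(P) = 1 (v(P) = (-1)² = 1)
s(B) = (1 + B)*(-3 + 2*B) (s(B) = (B + 1)*(B + (B - 3)) = (1 + B)*(B + (-3 + B)) = (1 + B)*(-3 + 2*B))
c = 20 (c = -5*(-4) = 20)
c*(s(3) + Y) = 20*((-3 - 1*3 + 2*3²) - 142) = 20*((-3 - 3 + 2*9) - 142) = 20*((-3 - 3 + 18) - 142) = 20*(12 - 142) = 20*(-130) = -2600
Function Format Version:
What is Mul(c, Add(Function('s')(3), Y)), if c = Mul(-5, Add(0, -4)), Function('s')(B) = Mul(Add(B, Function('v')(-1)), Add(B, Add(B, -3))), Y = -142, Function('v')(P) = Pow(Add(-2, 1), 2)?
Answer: -2600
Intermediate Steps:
Function('v')(P) = 1 (Function('v')(P) = Pow(-1, 2) = 1)
Function('s')(B) = Mul(Add(1, B), Add(-3, Mul(2, B))) (Function('s')(B) = Mul(Add(B, 1), Add(B, Add(B, -3))) = Mul(Add(1, B), Add(B, Add(-3, B))) = Mul(Add(1, B), Add(-3, Mul(2, B))))
c = 20 (c = Mul(-5, -4) = 20)
Mul(c, Add(Function('s')(3), Y)) = Mul(20, Add(Add(-3, Mul(-1, 3), Mul(2, Pow(3, 2))), -142)) = Mul(20, Add(Add(-3, -3, Mul(2, 9)), -142)) = Mul(20, Add(Add(-3, -3, 18), -142)) = Mul(20, Add(12, -142)) = Mul(20, -130) = -2600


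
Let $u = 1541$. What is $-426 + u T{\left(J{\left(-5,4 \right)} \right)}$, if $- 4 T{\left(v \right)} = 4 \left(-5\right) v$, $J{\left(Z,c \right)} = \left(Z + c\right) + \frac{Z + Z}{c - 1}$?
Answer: $- \frac{101443}{3} \approx -33814.0$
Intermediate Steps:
$J{\left(Z,c \right)} = Z + c + \frac{2 Z}{-1 + c}$ ($J{\left(Z,c \right)} = \left(Z + c\right) + \frac{2 Z}{-1 + c} = Z + c + \frac{2 Z}{-1 + c}$)
$T{\left(v \right)} = 5 v$ ($T{\left(v \right)} = - \frac{4 \left(-5\right) v}{4} = - \frac{\left(-20\right) v}{4} = 5 v$)
$-426 + u T{\left(J{\left(-5,4 \right)} \right)} = -426 + 1541 \cdot 5 \frac{-5 + 4^{2} - 4 - 20}{-1 + 4} = -426 + 1541 \cdot 5 \frac{-5 + 16 - 4 - 20}{3} = -426 + 1541 \cdot 5 \cdot \frac{1}{3} \left(-13\right) = -426 + 1541 \cdot 5 \left(- \frac{13}{3}\right) = -426 + 1541 \left(- \frac{65}{3}\right) = -426 - \frac{100165}{3} = - \frac{101443}{3}$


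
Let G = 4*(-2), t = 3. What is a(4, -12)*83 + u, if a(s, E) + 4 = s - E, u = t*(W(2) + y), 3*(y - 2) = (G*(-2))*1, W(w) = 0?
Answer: 1018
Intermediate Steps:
G = -8
y = 22/3 (y = 2 + (-8*(-2)*1)/3 = 2 + (16*1)/3 = 2 + (⅓)*16 = 2 + 16/3 = 22/3 ≈ 7.3333)
u = 22 (u = 3*(0 + 22/3) = 3*(22/3) = 22)
a(s, E) = -4 + s - E (a(s, E) = -4 + (s - E) = -4 + s - E)
a(4, -12)*83 + u = (-4 + 4 - 1*(-12))*83 + 22 = (-4 + 4 + 12)*83 + 22 = 12*83 + 22 = 996 + 22 = 1018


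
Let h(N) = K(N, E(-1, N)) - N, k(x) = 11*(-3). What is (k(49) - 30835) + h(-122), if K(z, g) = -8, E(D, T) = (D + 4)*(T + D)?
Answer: -30754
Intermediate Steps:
E(D, T) = (4 + D)*(D + T)
k(x) = -33
h(N) = -8 - N
(k(49) - 30835) + h(-122) = (-33 - 30835) + (-8 - 1*(-122)) = -30868 + (-8 + 122) = -30868 + 114 = -30754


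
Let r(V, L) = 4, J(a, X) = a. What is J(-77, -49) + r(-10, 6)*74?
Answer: 219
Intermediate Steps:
J(-77, -49) + r(-10, 6)*74 = -77 + 4*74 = -77 + 296 = 219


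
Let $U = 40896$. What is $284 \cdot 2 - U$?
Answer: $-40328$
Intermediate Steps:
$284 \cdot 2 - U = 284 \cdot 2 - 40896 = 568 - 40896 = -40328$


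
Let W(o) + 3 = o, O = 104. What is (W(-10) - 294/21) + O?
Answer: 77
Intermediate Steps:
W(o) = -3 + o
(W(-10) - 294/21) + O = ((-3 - 10) - 294/21) + 104 = (-13 - 294*1/21) + 104 = (-13 - 14) + 104 = -27 + 104 = 77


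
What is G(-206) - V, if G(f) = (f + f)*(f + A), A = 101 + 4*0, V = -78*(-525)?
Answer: 2310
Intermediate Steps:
V = 40950
A = 101 (A = 101 + 0 = 101)
G(f) = 2*f*(101 + f) (G(f) = (f + f)*(f + 101) = (2*f)*(101 + f) = 2*f*(101 + f))
G(-206) - V = 2*(-206)*(101 - 206) - 1*40950 = 2*(-206)*(-105) - 40950 = 43260 - 40950 = 2310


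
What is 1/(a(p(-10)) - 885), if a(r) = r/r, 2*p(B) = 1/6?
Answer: -1/884 ≈ -0.0011312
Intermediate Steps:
p(B) = 1/12 (p(B) = (½)/6 = (½)*(⅙) = 1/12)
a(r) = 1
1/(a(p(-10)) - 885) = 1/(1 - 885) = 1/(-884) = -1/884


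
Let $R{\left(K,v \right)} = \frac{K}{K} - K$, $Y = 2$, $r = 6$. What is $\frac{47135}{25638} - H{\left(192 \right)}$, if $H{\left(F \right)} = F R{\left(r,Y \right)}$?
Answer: $\frac{24659615}{25638} \approx 961.84$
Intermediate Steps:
$R{\left(K,v \right)} = 1 - K$
$H{\left(F \right)} = - 5 F$ ($H{\left(F \right)} = F \left(1 - 6\right) = F \left(-5\right) = - 5 F$)
$\frac{47135}{25638} - H{\left(192 \right)} = \frac{47135}{25638} - \left(-5\right) 192 = 47135 \cdot \frac{1}{25638} - -960 = \frac{47135}{25638} + 960 = \frac{24659615}{25638}$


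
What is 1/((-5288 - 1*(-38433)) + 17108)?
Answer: 1/50253 ≈ 1.9899e-5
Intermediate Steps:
1/((-5288 - 1*(-38433)) + 17108) = 1/((-5288 + 38433) + 17108) = 1/(33145 + 17108) = 1/50253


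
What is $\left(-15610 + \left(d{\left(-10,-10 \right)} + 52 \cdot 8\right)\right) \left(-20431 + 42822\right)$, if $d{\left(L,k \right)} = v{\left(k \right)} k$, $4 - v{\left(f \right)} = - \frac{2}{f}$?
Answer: $-341059712$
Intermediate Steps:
$v{\left(f \right)} = 4 + \frac{2}{f}$ ($v{\left(f \right)} = 4 - - \frac{2}{f} = 4 + \frac{2}{f}$)
$d{\left(L,k \right)} = k \left(4 + \frac{2}{k}\right)$ ($d{\left(L,k \right)} = \left(4 + \frac{2}{k}\right) k = k \left(4 + \frac{2}{k}\right)$)
$\left(-15610 + \left(d{\left(-10,-10 \right)} + 52 \cdot 8\right)\right) \left(-20431 + 42822\right) = \left(-15610 + \left(\left(2 + 4 \left(-10\right)\right) + 52 \cdot 8\right)\right) \left(-20431 + 42822\right) = \left(-15610 + \left(\left(2 - 40\right) + 416\right)\right) 22391 = \left(-15610 + \left(-38 + 416\right)\right) 22391 = \left(-15610 + 378\right) 22391 = \left(-15232\right) 22391 = -341059712$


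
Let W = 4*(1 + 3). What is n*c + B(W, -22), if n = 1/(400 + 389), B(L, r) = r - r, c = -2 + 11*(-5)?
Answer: -19/263 ≈ -0.072243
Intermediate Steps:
c = -57 (c = -2 - 55 = -57)
W = 16 (W = 4*4 = 16)
B(L, r) = 0
n = 1/789 ≈ 0.0012674
n*c + B(W, -22) = (1/789)*(-57) + 0 = -19/263 + 0 = -19/263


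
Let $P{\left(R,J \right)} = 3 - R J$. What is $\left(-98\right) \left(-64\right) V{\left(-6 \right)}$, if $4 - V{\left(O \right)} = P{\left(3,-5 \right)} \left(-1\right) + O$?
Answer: $175616$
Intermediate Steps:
$P{\left(R,J \right)} = 3 - J R$
$V{\left(O \right)} = 22 - O$ ($V{\left(O \right)} = 4 - \left(\left(3 - \left(-5\right) 3\right) \left(-1\right) + O\right) = 4 - \left(\left(3 + 15\right) \left(-1\right) + O\right) = 4 - \left(18 \left(-1\right) + O\right) = 4 - \left(-18 + O\right) = 22 - O$)
$\left(-98\right) \left(-64\right) V{\left(-6 \right)} = \left(-98\right) \left(-64\right) \left(22 - -6\right) = 6272 \left(22 + 6\right) = 6272 \cdot 28 = 175616$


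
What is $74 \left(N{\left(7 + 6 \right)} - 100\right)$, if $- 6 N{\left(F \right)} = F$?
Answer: $- \frac{22681}{3} \approx -7560.3$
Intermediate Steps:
$N{\left(F \right)} = - \frac{F}{6}$
$74 \left(N{\left(7 + 6 \right)} - 100\right) = 74 \left(- \frac{7 + 6}{6} - 100\right) = 74 \left(\left(- \frac{1}{6}\right) 13 - 100\right) = 74 \left(- \frac{13}{6} - 100\right) = 74 \left(- \frac{613}{6}\right) = - \frac{22681}{3}$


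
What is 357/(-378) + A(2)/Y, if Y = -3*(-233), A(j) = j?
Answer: -3949/4194 ≈ -0.94158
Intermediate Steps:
Y = 699
357/(-378) + A(2)/Y = 357/(-378) + 2/699 = 357*(-1/378) + 2*(1/699) = -17/18 + 2/699 = -3949/4194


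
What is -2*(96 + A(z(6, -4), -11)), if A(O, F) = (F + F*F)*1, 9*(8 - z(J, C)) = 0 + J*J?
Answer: -412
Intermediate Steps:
z(J, C) = 8 - J**2/9 (z(J, C) = 8 - (0 + J*J)/9 = 8 - (0 + J**2)/9 = 8 - J**2/9)
A(O, F) = F + F**2 (A(O, F) = (F + F**2)*1 = F + F**2)
-2*(96 + A(z(6, -4), -11)) = -2*(96 - 11*(1 - 11)) = -2*(96 - 11*(-10)) = -2*(96 + 110) = -2*206 = -412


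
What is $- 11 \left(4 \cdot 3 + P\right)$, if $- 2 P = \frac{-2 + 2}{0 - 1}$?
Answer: $-132$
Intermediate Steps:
$P = 0$ ($P = - \frac{\left(-2 + 2\right) \frac{1}{0 - 1}}{2} = - \frac{0 \frac{1}{-1}}{2} = - \frac{0 \left(-1\right)}{2} = \left(- \frac{1}{2}\right) 0 = 0$)
$- 11 \left(4 \cdot 3 + P\right) = - 11 \left(4 \cdot 3 + 0\right) = - 11 \left(12 + 0\right) = \left(-11\right) 12 = -132$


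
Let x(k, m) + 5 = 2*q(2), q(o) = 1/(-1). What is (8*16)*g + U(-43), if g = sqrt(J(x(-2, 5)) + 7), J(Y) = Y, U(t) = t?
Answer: -43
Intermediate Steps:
q(o) = -1
x(k, m) = -7 (x(k, m) = -5 + 2*(-1) = -5 - 2 = -7)
g = 0 (g = sqrt(-7 + 7) = sqrt(0) = 0)
(8*16)*g + U(-43) = (8*16)*0 - 43 = 128*0 - 43 = 0 - 43 = -43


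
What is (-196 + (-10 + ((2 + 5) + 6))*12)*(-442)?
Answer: 70720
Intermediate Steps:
(-196 + (-10 + ((2 + 5) + 6))*12)*(-442) = (-196 + (-10 + (7 + 6))*12)*(-442) = (-196 + (-10 + 13)*12)*(-442) = (-196 + 3*12)*(-442) = (-196 + 36)*(-442) = -160*(-442) = 70720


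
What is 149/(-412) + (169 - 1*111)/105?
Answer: 8251/43260 ≈ 0.19073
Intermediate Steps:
149/(-412) + (169 - 1*111)/105 = 149*(-1/412) + (169 - 111)*(1/105) = -149/412 + 58*(1/105) = -149/412 + 58/105 = 8251/43260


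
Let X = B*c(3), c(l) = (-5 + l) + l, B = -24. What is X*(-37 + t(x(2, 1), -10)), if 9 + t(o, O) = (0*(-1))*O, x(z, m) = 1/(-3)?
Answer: 1104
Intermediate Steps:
x(z, m) = -⅓
c(l) = -5 + 2*l
t(o, O) = -9 (t(o, O) = -9 + (0*(-1))*O = -9 + 0*O = -9 + 0 = -9)
X = -24 (X = -24*(-5 + 2*3) = -24*(-5 + 6) = -24*1 = -24)
X*(-37 + t(x(2, 1), -10)) = -24*(-37 - 9) = -24*(-46) = 1104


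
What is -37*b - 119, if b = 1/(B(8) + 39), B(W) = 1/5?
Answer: -23509/196 ≈ -119.94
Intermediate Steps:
B(W) = ⅕
b = 5/196 (b = 1/(⅕ + 39) = 1/(196/5) = 5/196 ≈ 0.025510)
-37*b - 119 = -37*5/196 - 119 = -185/196 - 119 = -23509/196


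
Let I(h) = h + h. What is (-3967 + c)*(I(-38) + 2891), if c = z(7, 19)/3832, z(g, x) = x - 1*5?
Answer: -21396153475/1916 ≈ -1.1167e+7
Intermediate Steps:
I(h) = 2*h
z(g, x) = -5 + x (z(g, x) = x - 5 = -5 + x)
c = 7/1916 (c = (-5 + 19)/3832 = 14*(1/3832) = 7/1916 ≈ 0.0036534)
(-3967 + c)*(I(-38) + 2891) = (-3967 + 7/1916)*(2*(-38) + 2891) = -7600765*(-76 + 2891)/1916 = -7600765/1916*2815 = -21396153475/1916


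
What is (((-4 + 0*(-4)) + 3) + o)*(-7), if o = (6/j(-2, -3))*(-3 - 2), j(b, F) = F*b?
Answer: 42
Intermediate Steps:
o = -5 (o = (6/((-3*(-2))))*(-3 - 2) = (6/6)*(-5) = (6*(⅙))*(-5) = 1*(-5) = -5)
(((-4 + 0*(-4)) + 3) + o)*(-7) = (((-4 + 0*(-4)) + 3) - 5)*(-7) = (((-4 + 0) + 3) - 5)*(-7) = ((-4 + 3) - 5)*(-7) = (-1 - 5)*(-7) = -6*(-7) = 42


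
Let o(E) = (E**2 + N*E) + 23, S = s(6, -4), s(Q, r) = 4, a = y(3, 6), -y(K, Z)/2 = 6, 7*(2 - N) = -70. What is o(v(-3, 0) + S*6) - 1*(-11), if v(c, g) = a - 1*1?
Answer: 287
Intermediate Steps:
N = 12 (N = 2 - 1/7*(-70) = 2 + 10 = 12)
y(K, Z) = -12 (y(K, Z) = -2*6 = -12)
a = -12
S = 4
v(c, g) = -13 (v(c, g) = -12 - 1*1 = -12 - 1 = -13)
o(E) = 23 + E**2 + 12*E (o(E) = (E**2 + 12*E) + 23 = 23 + E**2 + 12*E)
o(v(-3, 0) + S*6) - 1*(-11) = (23 + (-13 + 4*6)**2 + 12*(-13 + 4*6)) - 1*(-11) = (23 + (-13 + 24)**2 + 12*(-13 + 24)) + 11 = (23 + 11**2 + 12*11) + 11 = (23 + 121 + 132) + 11 = 276 + 11 = 287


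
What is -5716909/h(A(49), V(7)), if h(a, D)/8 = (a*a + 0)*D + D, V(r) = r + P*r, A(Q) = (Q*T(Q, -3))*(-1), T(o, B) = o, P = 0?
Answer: -5716909/322828912 ≈ -0.017709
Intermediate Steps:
A(Q) = -Q² (A(Q) = (Q*Q)*(-1) = Q²*(-1) = -Q²)
V(r) = r (V(r) = r + 0*r = r + 0 = r)
h(a, D) = 8*D + 8*D*a² (h(a, D) = 8*((a*a + 0)*D + D) = 8*((a² + 0)*D + D) = 8*(a²*D + D) = 8*(D*a² + D) = 8*(D + D*a²) = 8*D + 8*D*a²)
-5716909/h(A(49), V(7)) = -5716909*1/(56*(1 + (-1*49²)²)) = -5716909*1/(56*(1 + (-1*2401)²)) = -5716909*1/(56*(1 + (-2401)²)) = -5716909*1/(56*(1 + 5764801)) = -5716909/(8*7*5764802) = -5716909/322828912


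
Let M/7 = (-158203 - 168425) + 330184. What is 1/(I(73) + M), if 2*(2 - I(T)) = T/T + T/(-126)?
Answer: 252/6273235 ≈ 4.0171e-5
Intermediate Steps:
I(T) = 3/2 + T/252 (I(T) = 2 - (T/T + T/(-126))/2 = 2 - (1 + T*(-1/126))/2 = 2 - (1 - T/126)/2 = 2 + (-½ + T/252) = 3/2 + T/252)
M = 24892 (M = 7*((-158203 - 168425) + 330184) = 7*(-326628 + 330184) = 7*3556 = 24892)
1/(I(73) + M) = 1/((3/2 + (1/252)*73) + 24892) = 1/((3/2 + 73/252) + 24892) = 1/(451/252 + 24892) = 1/(6273235/252) = 252/6273235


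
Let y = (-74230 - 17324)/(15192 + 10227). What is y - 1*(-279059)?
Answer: 2364436389/8473 ≈ 2.7906e+5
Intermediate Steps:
y = -30518/8473 (y = -91554/25419 = -91554*1/25419 = -30518/8473 ≈ -3.6018)
y - 1*(-279059) = -30518/8473 - 1*(-279059) = -30518/8473 + 279059 = 2364436389/8473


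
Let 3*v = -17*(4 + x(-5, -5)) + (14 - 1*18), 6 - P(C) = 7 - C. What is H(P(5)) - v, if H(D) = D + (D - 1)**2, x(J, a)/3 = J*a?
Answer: 462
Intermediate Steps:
P(C) = -1 + C (P(C) = 6 - (7 - C) = 6 + (-7 + C) = -1 + C)
x(J, a) = 3*J*a (x(J, a) = 3*(J*a) = 3*J*a)
v = -449 (v = (-17*(4 + 3*(-5)*(-5)) + (14 - 1*18))/3 = (-17*(4 + 75) + (14 - 18))/3 = (-17*79 - 4)/3 = (-1343 - 4)/3 = (1/3)*(-1347) = -449)
H(D) = D + (-1 + D)**2
H(P(5)) - v = ((-1 + 5) + (-1 + (-1 + 5))**2) - 1*(-449) = (4 + (-1 + 4)**2) + 449 = (4 + 3**2) + 449 = (4 + 9) + 449 = 13 + 449 = 462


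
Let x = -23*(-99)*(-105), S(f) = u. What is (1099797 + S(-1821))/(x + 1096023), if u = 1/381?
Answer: 209511329/163246689 ≈ 1.2834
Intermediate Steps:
u = 1/381 ≈ 0.0026247
S(f) = 1/381
x = -239085 (x = 2277*(-105) = -239085)
(1099797 + S(-1821))/(x + 1096023) = (1099797 + 1/381)/(-239085 + 1096023) = (419022658/381)/856938 = (419022658/381)*(1/856938) = 209511329/163246689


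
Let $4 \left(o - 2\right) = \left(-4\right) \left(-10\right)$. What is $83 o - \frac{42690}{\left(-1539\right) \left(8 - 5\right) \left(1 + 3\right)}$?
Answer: $\frac{3072803}{3078} \approx 998.31$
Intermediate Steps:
$o = 12$ ($o = 2 + \frac{\left(-4\right) \left(-10\right)}{4} = 2 + \frac{1}{4} \cdot 40 = 2 + 10 = 12$)
$83 o - \frac{42690}{\left(-1539\right) \left(8 - 5\right) \left(1 + 3\right)} = 83 \cdot 12 - \frac{42690}{\left(-1539\right) \left(8 - 5\right) \left(1 + 3\right)} = 996 - \frac{42690}{\left(-1539\right) 3 \cdot 4} = 996 - \frac{42690}{\left(-1539\right) 12} = 996 - \frac{42690}{-18468} = 996 - 42690 \left(- \frac{1}{18468}\right) = 996 - - \frac{7115}{3078} = 996 + \frac{7115}{3078} = \frac{3072803}{3078}$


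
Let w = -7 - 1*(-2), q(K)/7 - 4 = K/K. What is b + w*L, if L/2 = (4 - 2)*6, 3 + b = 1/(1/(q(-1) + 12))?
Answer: -76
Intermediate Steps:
q(K) = 35 (q(K) = 28 + 7*(K/K) = 28 + 7*1 = 28 + 7 = 35)
b = 44 (b = -3 + 1/(1/(35 + 12)) = -3 + 1/(1/47) = -3 + 47 = 44)
L = 24 (L = 2*((4 - 2)*6) = 2*(2*6) = 2*12 = 24)
w = -5 (w = -7 + 2 = -5)
b + w*L = 44 - 5*24 = 44 - 120 = -76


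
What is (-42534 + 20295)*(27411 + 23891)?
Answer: -1140905178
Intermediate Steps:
(-42534 + 20295)*(27411 + 23891) = -22239*51302 = -1140905178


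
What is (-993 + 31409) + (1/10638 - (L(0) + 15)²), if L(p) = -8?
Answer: 323044147/10638 ≈ 30367.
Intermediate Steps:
(-993 + 31409) + (1/10638 - (L(0) + 15)²) = (-993 + 31409) + (1/10638 - (-8 + 15)²) = 30416 + (1/10638 - 1*7²) = 30416 + (1/10638 - 1*49) = 30416 + (1/10638 - 49) = 30416 - 521261/10638 = 323044147/10638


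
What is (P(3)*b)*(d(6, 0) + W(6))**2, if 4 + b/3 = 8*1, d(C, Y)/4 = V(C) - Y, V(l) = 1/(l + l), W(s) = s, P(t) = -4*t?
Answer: -5776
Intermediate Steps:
V(l) = 1/(2*l)
d(C, Y) = -4*Y + 2/C (d(C, Y) = 4*(1/(2*C) - Y) = -4*Y + 2/C)
b = 12 (b = -12 + 3*(8*1) = -12 + 3*8 = -12 + 24 = 12)
(P(3)*b)*(d(6, 0) + W(6))**2 = (-4*3*12)*((-4*0 + 2/6) + 6)**2 = (-12*12)*((0 + 2*(1/6)) + 6)**2 = -144*((0 + 1/3) + 6)**2 = -144*(1/3 + 6)**2 = -144*(19/3)**2 = -144*361/9 = -5776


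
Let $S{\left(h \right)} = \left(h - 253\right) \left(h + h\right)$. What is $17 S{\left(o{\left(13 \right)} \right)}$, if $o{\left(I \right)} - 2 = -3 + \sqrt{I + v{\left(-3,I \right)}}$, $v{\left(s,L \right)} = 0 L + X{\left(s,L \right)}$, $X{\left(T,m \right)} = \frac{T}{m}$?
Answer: $\frac{117912}{13} - \frac{8670 \sqrt{2158}}{13} \approx -21911.0$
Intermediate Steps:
$v{\left(s,L \right)} = \frac{s}{L}$ ($v{\left(s,L \right)} = 0 L + \frac{s}{L} = 0 + \frac{s}{L} = \frac{s}{L}$)
$o{\left(I \right)} = -1 + \sqrt{I - \frac{3}{I}}$ ($o{\left(I \right)} = 2 + \left(-3 + \sqrt{I - \frac{3}{I}}\right) = -1 + \sqrt{I - \frac{3}{I}}$)
$S{\left(h \right)} = 2 h \left(-253 + h\right)$ ($S{\left(h \right)} = \left(-253 + h\right) 2 h = 2 h \left(-253 + h\right)$)
$17 S{\left(o{\left(13 \right)} \right)} = 17 \cdot 2 \left(-1 + \sqrt{13 - \frac{3}{13}}\right) \left(-253 - \left(1 - \sqrt{13 - \frac{3}{13}}\right)\right) = 17 \cdot 2 \left(-1 + \sqrt{\frac{166}{13}}\right) \left(-253 - \left(1 - \sqrt{\frac{166}{13}}\right)\right) = 17 \cdot 2 \left(-1 + \frac{\sqrt{2158}}{13}\right) \left(-253 - \left(1 - \frac{\sqrt{2158}}{13}\right)\right) = 17 \cdot 2 \left(-1 + \frac{\sqrt{2158}}{13}\right) \left(-254 + \frac{\sqrt{2158}}{13}\right) = 34 \left(-1 + \frac{\sqrt{2158}}{13}\right) \left(-254 + \frac{\sqrt{2158}}{13}\right)$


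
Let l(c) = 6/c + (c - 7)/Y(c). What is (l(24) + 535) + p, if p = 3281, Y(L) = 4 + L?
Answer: 26718/7 ≈ 3816.9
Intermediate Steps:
l(c) = 6/c + (-7 + c)/(4 + c) (l(c) = 6/c + (c - 7)/(4 + c) = 6/c + (-7 + c)/(4 + c))
(l(24) + 535) + p = ((24 + 24² - 1*24)/(24*(4 + 24)) + 535) + 3281 = ((1/24)*(24 + 576 - 24)/28 + 535) + 3281 = ((1/24)*(1/28)*576 + 535) + 3281 = (6/7 + 535) + 3281 = 3751/7 + 3281 = 26718/7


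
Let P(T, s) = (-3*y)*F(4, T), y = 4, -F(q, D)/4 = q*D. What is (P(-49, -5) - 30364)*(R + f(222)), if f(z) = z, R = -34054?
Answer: 1345566304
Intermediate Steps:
F(q, D) = -4*D*q (F(q, D) = -4*q*D = -4*D*q)
P(T, s) = 192*T (P(T, s) = (-3*4)*(-4*T*4) = -(-192)*T = 192*T)
(P(-49, -5) - 30364)*(R + f(222)) = (192*(-49) - 30364)*(-34054 + 222) = (-9408 - 30364)*(-33832) = -39772*(-33832) = 1345566304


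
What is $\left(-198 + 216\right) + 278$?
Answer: $296$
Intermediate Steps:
$\left(-198 + 216\right) + 278 = 18 + 278 = 296$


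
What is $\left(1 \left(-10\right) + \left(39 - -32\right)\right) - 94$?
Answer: $-33$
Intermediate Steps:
$\left(1 \left(-10\right) + \left(39 - -32\right)\right) - 94 = \left(-10 + \left(39 + 32\right)\right) - 94 = \left(-10 + 71\right) - 94 = 61 - 94 = -33$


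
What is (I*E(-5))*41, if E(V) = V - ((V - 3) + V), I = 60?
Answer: 19680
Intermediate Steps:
E(V) = 3 - V (E(V) = V - ((-3 + V) + V) = V - (-3 + 2*V) = V + (3 - 2*V) = 3 - V)
(I*E(-5))*41 = (60*(3 - 1*(-5)))*41 = (60*(3 + 5))*41 = (60*8)*41 = 480*41 = 19680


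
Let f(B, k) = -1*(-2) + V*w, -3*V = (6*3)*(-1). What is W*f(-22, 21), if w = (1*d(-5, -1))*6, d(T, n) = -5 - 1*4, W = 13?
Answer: -4186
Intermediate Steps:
V = 6 (V = -6*3*(-1)/3 = -6*(-1) = -⅓*(-18) = 6)
d(T, n) = -9 (d(T, n) = -5 - 4 = -9)
w = -54 (w = (1*(-9))*6 = -9*6 = -54)
f(B, k) = -322 (f(B, k) = -1*(-2) + 6*(-54) = 2 - 324 = -322)
W*f(-22, 21) = 13*(-322) = -4186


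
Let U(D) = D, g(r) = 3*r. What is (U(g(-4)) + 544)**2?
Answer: 283024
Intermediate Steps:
(U(g(-4)) + 544)**2 = (3*(-4) + 544)**2 = (-12 + 544)**2 = 532**2 = 283024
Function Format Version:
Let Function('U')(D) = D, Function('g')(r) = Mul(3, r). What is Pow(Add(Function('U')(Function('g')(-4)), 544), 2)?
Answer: 283024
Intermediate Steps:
Pow(Add(Function('U')(Function('g')(-4)), 544), 2) = Pow(Add(Mul(3, -4), 544), 2) = Pow(Add(-12, 544), 2) = Pow(532, 2) = 283024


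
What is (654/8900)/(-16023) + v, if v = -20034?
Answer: -4368413701/218050 ≈ -20034.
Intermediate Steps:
(654/8900)/(-16023) + v = (654/8900)/(-16023) - 20034 = (654*(1/8900))*(-1/16023) - 20034 = (327/4450)*(-1/16023) - 20034 = -1/218050 - 20034 = -4368413701/218050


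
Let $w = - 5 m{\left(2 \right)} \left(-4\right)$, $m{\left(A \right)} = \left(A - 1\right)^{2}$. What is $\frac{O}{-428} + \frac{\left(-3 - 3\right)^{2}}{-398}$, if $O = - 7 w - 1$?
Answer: $\frac{20355}{85172} \approx 0.23899$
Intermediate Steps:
$m{\left(A \right)} = \left(-1 + A\right)^{2}$
$w = 20$ ($w = - 5 \left(-1 + 2\right)^{2} \left(-4\right) = - 5 \cdot 1^{2} \left(-4\right) = \left(-5\right) 1 \left(-4\right) = \left(-5\right) \left(-4\right) = 20$)
$O = -141$ ($O = \left(-7\right) 20 - 1 = -140 - 1 = -141$)
$\frac{O}{-428} + \frac{\left(-3 - 3\right)^{2}}{-398} = - \frac{141}{-428} + \frac{\left(-3 - 3\right)^{2}}{-398} = \left(-141\right) \left(- \frac{1}{428}\right) + \left(-6\right)^{2} \left(- \frac{1}{398}\right) = \frac{141}{428} + 36 \left(- \frac{1}{398}\right) = \frac{141}{428} - \frac{18}{199} = \frac{20355}{85172}$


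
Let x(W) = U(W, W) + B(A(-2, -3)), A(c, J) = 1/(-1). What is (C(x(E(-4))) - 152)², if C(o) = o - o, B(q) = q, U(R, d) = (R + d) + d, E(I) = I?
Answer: 23104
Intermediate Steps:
A(c, J) = -1 (A(c, J) = 1*(-1) = -1)
U(R, d) = R + 2*d
x(W) = -1 + 3*W (x(W) = (W + 2*W) - 1 = 3*W - 1 = -1 + 3*W)
C(o) = 0
(C(x(E(-4))) - 152)² = (0 - 152)² = (-152)² = 23104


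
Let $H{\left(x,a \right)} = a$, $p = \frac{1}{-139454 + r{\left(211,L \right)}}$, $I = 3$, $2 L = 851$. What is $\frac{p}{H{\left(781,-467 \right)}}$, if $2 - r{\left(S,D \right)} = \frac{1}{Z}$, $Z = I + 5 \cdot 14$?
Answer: $\frac{73}{4754058599} \approx 1.5355 \cdot 10^{-8}$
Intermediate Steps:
$L = \frac{851}{2}$ ($L = \frac{1}{2} \cdot 851 = \frac{851}{2} \approx 425.5$)
$Z = 73$ ($Z = 3 + 5 \cdot 14 = 3 + 70 = 73$)
$r{\left(S,D \right)} = \frac{145}{73}$ ($r{\left(S,D \right)} = 2 - \frac{1}{73} = \frac{145}{73}$)
$p = - \frac{73}{10179997}$ ($p = \frac{1}{-139454 + \frac{145}{73}} = \frac{1}{- \frac{10179997}{73}} = - \frac{73}{10179997} \approx -7.1709 \cdot 10^{-6}$)
$\frac{p}{H{\left(781,-467 \right)}} = - \frac{73}{10179997 \left(-467\right)} = \left(- \frac{73}{10179997}\right) \left(- \frac{1}{467}\right) = \frac{73}{4754058599}$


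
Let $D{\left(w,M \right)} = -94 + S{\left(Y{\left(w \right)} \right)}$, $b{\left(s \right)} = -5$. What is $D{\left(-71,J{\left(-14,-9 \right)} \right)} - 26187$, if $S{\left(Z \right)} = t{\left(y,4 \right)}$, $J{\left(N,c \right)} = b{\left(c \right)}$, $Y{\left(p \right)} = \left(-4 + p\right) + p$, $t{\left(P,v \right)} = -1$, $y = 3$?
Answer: $-26282$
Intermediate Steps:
$Y{\left(p \right)} = -4 + 2 p$
$J{\left(N,c \right)} = -5$
$S{\left(Z \right)} = -1$
$D{\left(w,M \right)} = -95$ ($D{\left(w,M \right)} = -94 - 1 = -95$)
$D{\left(-71,J{\left(-14,-9 \right)} \right)} - 26187 = -95 - 26187 = -26282$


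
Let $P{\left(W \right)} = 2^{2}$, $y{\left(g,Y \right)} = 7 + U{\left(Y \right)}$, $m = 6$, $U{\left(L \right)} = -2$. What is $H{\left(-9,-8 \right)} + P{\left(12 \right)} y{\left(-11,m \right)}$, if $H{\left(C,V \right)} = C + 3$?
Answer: $14$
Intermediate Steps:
$y{\left(g,Y \right)} = 5$ ($y{\left(g,Y \right)} = 7 - 2 = 5$)
$H{\left(C,V \right)} = 3 + C$
$P{\left(W \right)} = 4$
$H{\left(-9,-8 \right)} + P{\left(12 \right)} y{\left(-11,m \right)} = \left(3 - 9\right) + 4 \cdot 5 = -6 + 20 = 14$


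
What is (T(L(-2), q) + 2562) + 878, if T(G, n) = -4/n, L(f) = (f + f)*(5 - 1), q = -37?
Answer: 127284/37 ≈ 3440.1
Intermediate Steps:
L(f) = 8*f (L(f) = (2*f)*4 = 8*f)
(T(L(-2), q) + 2562) + 878 = (-4/(-37) + 2562) + 878 = (-4*(-1/37) + 2562) + 878 = (4/37 + 2562) + 878 = 94798/37 + 878 = 127284/37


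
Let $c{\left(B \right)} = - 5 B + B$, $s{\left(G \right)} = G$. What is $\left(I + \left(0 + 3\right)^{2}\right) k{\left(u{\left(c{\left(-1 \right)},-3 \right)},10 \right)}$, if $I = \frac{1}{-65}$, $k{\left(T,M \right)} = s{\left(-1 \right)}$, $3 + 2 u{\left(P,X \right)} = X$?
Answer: $- \frac{584}{65} \approx -8.9846$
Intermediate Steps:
$c{\left(B \right)} = - 4 B$
$u{\left(P,X \right)} = - \frac{3}{2} + \frac{X}{2}$
$k{\left(T,M \right)} = -1$
$I = - \frac{1}{65} \approx -0.015385$
$\left(I + \left(0 + 3\right)^{2}\right) k{\left(u{\left(c{\left(-1 \right)},-3 \right)},10 \right)} = \left(- \frac{1}{65} + \left(0 + 3\right)^{2}\right) \left(-1\right) = \left(- \frac{1}{65} + 3^{2}\right) \left(-1\right) = \left(- \frac{1}{65} + 9\right) \left(-1\right) = \frac{584}{65} \left(-1\right) = - \frac{584}{65}$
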